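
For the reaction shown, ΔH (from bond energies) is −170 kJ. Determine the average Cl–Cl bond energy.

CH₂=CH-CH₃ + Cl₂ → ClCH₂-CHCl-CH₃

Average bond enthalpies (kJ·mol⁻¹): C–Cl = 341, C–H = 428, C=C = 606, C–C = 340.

D(Cl–Cl) ≈ 246 kJ/mol

Let D be the Cl–Cl bond energy.
Σ(broken) = 1×340 + 6×428 + 1×606 + 1×D = 3514 + D
Σ(formed) = 2×340 + 2×341 + 6×428 = 3930
ΔH = Σ(broken) − Σ(formed) = (3514 + D) − (3930) = −416 + D
Setting this equal to −170 kJ gives D = 246 kJ/mol.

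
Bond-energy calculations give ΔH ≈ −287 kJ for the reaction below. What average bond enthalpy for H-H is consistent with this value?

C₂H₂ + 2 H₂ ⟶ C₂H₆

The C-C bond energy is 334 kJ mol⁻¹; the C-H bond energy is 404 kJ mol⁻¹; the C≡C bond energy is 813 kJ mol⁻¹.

Let D be the H-H bond energy.
Σ(broken) = 1×813 + 2×404 + 2×D = 1621 + 2D
Σ(formed) = 1×334 + 6×404 = 2758
ΔH = Σ(broken) − Σ(formed) = (1621 + 2D) − (2758) = −1137 + 2D
Setting this equal to −287 kJ gives 2D = 850, so D = 425 kJ/mol.

D(H-H) ≈ 425 kJ/mol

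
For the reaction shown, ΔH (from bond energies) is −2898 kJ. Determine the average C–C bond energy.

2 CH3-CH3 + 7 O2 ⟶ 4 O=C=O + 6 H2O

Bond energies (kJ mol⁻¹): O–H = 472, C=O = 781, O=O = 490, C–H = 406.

Let D be the C–C bond energy.
Σ(broken) = 2×D + 12×406 + 7×490 = 8302 + 2D
Σ(formed) = 8×781 + 12×472 = 11912
ΔH = Σ(broken) − Σ(formed) = (8302 + 2D) − (11912) = −3610 + 2D
Setting this equal to −2898 kJ gives 2D = 712, so D = 356 kJ/mol.

D(C–C) ≈ 356 kJ/mol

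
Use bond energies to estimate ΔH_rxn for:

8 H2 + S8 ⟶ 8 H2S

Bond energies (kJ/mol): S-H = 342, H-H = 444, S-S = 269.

Bonds broken (reactants):
  H-H: 8 × 444 = 3552
  S-S: 8 × 269 = 2152
  Σ(broken) = 5704 kJ
Bonds formed (products):
  S-H: 16 × 342 = 5472
  Σ(formed) = 5472 kJ
ΔH = Σ(broken) − Σ(formed) = 5704 − 5472 = +232 kJ

ΔH ≈ +232 kJ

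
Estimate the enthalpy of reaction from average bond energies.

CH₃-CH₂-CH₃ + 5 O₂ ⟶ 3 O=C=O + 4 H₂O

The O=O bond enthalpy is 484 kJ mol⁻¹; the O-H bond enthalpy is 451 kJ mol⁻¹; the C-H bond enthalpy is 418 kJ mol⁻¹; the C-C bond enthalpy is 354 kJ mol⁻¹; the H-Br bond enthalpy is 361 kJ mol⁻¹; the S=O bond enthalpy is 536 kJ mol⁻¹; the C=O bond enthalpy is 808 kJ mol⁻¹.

ΔH ≈ −1984 kJ

Bonds broken (reactants):
  C-C: 2 × 354 = 708
  C-H: 8 × 418 = 3344
  O=O: 5 × 484 = 2420
  Σ(broken) = 6472 kJ
Bonds formed (products):
  C=O: 6 × 808 = 4848
  O-H: 8 × 451 = 3608
  Σ(formed) = 8456 kJ
ΔH = Σ(broken) − Σ(formed) = 6472 − 8456 = −1984 kJ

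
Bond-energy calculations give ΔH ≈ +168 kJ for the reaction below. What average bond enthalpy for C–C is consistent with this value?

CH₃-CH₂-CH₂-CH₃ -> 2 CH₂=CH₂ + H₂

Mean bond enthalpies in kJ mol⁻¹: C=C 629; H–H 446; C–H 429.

Let D be the C–C bond energy.
Σ(broken) = 3×D + 10×429 = 4290 + 3D
Σ(formed) = 8×429 + 2×629 + 1×446 = 5136
ΔH = Σ(broken) − Σ(formed) = (4290 + 3D) − (5136) = −846 + 3D
Setting this equal to +168 kJ gives 3D = 1014, so D = 338 kJ/mol.

D(C–C) ≈ 338 kJ/mol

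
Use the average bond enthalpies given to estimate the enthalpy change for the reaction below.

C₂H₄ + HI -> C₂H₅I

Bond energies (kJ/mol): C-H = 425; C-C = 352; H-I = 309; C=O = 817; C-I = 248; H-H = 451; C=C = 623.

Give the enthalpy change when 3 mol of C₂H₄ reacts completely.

ΔH = −279 kJ

Bonds broken (reactants):
  C-H: 4 × 425 = 1700
  C=C: 1 × 623 = 623
  H-I: 1 × 309 = 309
  Σ(broken) = 2632 kJ
Bonds formed (products):
  C-C: 1 × 352 = 352
  C-H: 5 × 425 = 2125
  C-I: 1 × 248 = 248
  Σ(formed) = 2725 kJ
ΔH = Σ(broken) − Σ(formed) = 2632 − 2725 = −93 kJ
For 3× the reaction as written: 3 × (−93) = −279 kJ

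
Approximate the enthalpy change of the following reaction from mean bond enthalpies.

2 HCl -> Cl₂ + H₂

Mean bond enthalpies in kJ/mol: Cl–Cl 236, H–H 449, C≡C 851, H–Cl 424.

ΔH ≈ +163 kJ

Bonds broken (reactants):
  H–Cl: 2 × 424 = 848
  Σ(broken) = 848 kJ
Bonds formed (products):
  Cl–Cl: 1 × 236 = 236
  H–H: 1 × 449 = 449
  Σ(formed) = 685 kJ
ΔH = Σ(broken) − Σ(formed) = 848 − 685 = +163 kJ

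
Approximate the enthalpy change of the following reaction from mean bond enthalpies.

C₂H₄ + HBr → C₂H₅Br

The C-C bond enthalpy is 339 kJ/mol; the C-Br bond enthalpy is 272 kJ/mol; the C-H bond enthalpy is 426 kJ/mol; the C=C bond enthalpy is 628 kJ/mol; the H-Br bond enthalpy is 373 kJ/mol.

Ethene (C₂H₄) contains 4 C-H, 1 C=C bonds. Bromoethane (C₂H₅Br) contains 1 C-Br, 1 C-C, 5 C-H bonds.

ΔH ≈ −36 kJ

Bonds broken (reactants):
  C-H: 4 × 426 = 1704
  C=C: 1 × 628 = 628
  H-Br: 1 × 373 = 373
  Σ(broken) = 2705 kJ
Bonds formed (products):
  C-Br: 1 × 272 = 272
  C-C: 1 × 339 = 339
  C-H: 5 × 426 = 2130
  Σ(formed) = 2741 kJ
ΔH = Σ(broken) − Σ(formed) = 2705 − 2741 = −36 kJ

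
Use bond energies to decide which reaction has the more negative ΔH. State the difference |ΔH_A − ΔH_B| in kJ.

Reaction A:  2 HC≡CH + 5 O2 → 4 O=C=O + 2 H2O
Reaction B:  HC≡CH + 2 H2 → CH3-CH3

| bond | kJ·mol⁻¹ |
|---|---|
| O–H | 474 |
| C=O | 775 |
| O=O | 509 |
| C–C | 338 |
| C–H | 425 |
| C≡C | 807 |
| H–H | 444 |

Reaction A, by 1894 kJ

Reaction A:
  Bonds broken (reactants):
    C≡C: 2 × 807 = 1614
    C–H: 4 × 425 = 1700
    O=O: 5 × 509 = 2545
    Σ(broken) = 5859 kJ
  Bonds formed (products):
    C=O: 8 × 775 = 6200
    O–H: 4 × 474 = 1896
    Σ(formed) = 8096 kJ
  ΔH_A = 5859 − 8096 = −2237 kJ
Reaction B:
  Bonds broken (reactants):
    C≡C: 1 × 807 = 807
    C–H: 2 × 425 = 850
    H–H: 2 × 444 = 888
    Σ(broken) = 2545 kJ
  Bonds formed (products):
    C–C: 1 × 338 = 338
    C–H: 6 × 425 = 2550
    Σ(formed) = 2888 kJ
  ΔH_B = 2545 − 2888 = −343 kJ
ΔH_A − ΔH_B = −1894 kJ, so reaction A has the more negative ΔH; |ΔH_A − ΔH_B| = 1894 kJ.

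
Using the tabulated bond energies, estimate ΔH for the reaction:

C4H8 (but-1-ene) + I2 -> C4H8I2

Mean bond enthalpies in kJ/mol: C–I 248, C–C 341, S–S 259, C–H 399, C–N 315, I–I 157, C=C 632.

ΔH ≈ −48 kJ

Bonds broken (reactants):
  C–C: 2 × 341 = 682
  C–H: 8 × 399 = 3192
  C=C: 1 × 632 = 632
  I–I: 1 × 157 = 157
  Σ(broken) = 4663 kJ
Bonds formed (products):
  C–C: 3 × 341 = 1023
  C–H: 8 × 399 = 3192
  C–I: 2 × 248 = 496
  Σ(formed) = 4711 kJ
ΔH = Σ(broken) − Σ(formed) = 4663 − 4711 = −48 kJ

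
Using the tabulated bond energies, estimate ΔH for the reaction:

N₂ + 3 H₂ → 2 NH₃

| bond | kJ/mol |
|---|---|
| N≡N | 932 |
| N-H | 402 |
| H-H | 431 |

ΔH ≈ −187 kJ

Bonds broken (reactants):
  H-H: 3 × 431 = 1293
  N≡N: 1 × 932 = 932
  Σ(broken) = 2225 kJ
Bonds formed (products):
  N-H: 6 × 402 = 2412
  Σ(formed) = 2412 kJ
ΔH = Σ(broken) − Σ(formed) = 2225 − 2412 = −187 kJ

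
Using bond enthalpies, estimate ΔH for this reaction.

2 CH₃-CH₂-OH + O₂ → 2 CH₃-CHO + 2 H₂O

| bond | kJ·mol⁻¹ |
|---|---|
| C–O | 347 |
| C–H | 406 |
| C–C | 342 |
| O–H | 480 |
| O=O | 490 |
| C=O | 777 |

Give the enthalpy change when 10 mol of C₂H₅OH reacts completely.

Bonds broken (reactants):
  C–C: 2 × 342 = 684
  C–H: 10 × 406 = 4060
  C–O: 2 × 347 = 694
  O–H: 2 × 480 = 960
  O=O: 1 × 490 = 490
  Σ(broken) = 6888 kJ
Bonds formed (products):
  C–C: 2 × 342 = 684
  C–H: 8 × 406 = 3248
  C=O: 2 × 777 = 1554
  O–H: 4 × 480 = 1920
  Σ(formed) = 7406 kJ
ΔH = Σ(broken) − Σ(formed) = 6888 − 7406 = −518 kJ
For 5× the reaction as written: 5 × (−518) = −2590 kJ

ΔH = −2590 kJ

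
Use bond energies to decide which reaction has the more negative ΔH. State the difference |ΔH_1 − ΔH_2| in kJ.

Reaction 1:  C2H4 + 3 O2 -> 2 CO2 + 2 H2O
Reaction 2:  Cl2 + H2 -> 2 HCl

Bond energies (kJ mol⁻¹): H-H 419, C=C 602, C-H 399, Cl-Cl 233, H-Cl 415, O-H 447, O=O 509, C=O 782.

Reaction 1:
  Bonds broken (reactants):
    C-H: 4 × 399 = 1596
    C=C: 1 × 602 = 602
    O=O: 3 × 509 = 1527
    Σ(broken) = 3725 kJ
  Bonds formed (products):
    C=O: 4 × 782 = 3128
    O-H: 4 × 447 = 1788
    Σ(formed) = 4916 kJ
  ΔH_1 = 3725 − 4916 = −1191 kJ
Reaction 2:
  Bonds broken (reactants):
    Cl-Cl: 1 × 233 = 233
    H-H: 1 × 419 = 419
    Σ(broken) = 652 kJ
  Bonds formed (products):
    H-Cl: 2 × 415 = 830
    Σ(formed) = 830 kJ
  ΔH_2 = 652 − 830 = −178 kJ
ΔH_1 − ΔH_2 = −1013 kJ, so reaction 1 has the more negative ΔH; |ΔH_1 − ΔH_2| = 1013 kJ.

Reaction 1, by 1013 kJ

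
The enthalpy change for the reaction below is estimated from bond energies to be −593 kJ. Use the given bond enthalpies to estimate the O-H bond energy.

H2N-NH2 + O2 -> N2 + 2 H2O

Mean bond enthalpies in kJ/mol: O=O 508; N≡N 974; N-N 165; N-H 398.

D(O-H) ≈ 471 kJ/mol

Let D be the O-H bond energy.
Σ(broken) = 4×398 + 1×165 + 1×508 = 2265
Σ(formed) = 1×974 + 4×D = 974 + 4D
ΔH = Σ(broken) − Σ(formed) = (2265) − (974 + 4D) = +1291 − 4D
Setting this equal to −593 kJ gives 4D = 1884, so D = 471 kJ/mol.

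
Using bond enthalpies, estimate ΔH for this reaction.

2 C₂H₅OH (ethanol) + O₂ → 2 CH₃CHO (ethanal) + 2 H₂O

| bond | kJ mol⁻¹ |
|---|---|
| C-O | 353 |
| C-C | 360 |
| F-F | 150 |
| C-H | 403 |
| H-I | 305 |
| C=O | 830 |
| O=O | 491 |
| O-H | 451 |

ΔH ≈ −559 kJ

Bonds broken (reactants):
  C-C: 2 × 360 = 720
  C-H: 10 × 403 = 4030
  C-O: 2 × 353 = 706
  O-H: 2 × 451 = 902
  O=O: 1 × 491 = 491
  Σ(broken) = 6849 kJ
Bonds formed (products):
  C-C: 2 × 360 = 720
  C-H: 8 × 403 = 3224
  C=O: 2 × 830 = 1660
  O-H: 4 × 451 = 1804
  Σ(formed) = 7408 kJ
ΔH = Σ(broken) − Σ(formed) = 6849 − 7408 = −559 kJ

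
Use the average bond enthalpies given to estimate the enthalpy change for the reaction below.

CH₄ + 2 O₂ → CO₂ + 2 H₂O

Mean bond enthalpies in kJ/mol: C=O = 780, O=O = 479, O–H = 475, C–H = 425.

ΔH ≈ −802 kJ

Bonds broken (reactants):
  C–H: 4 × 425 = 1700
  O=O: 2 × 479 = 958
  Σ(broken) = 2658 kJ
Bonds formed (products):
  C=O: 2 × 780 = 1560
  O–H: 4 × 475 = 1900
  Σ(formed) = 3460 kJ
ΔH = Σ(broken) − Σ(formed) = 2658 − 3460 = −802 kJ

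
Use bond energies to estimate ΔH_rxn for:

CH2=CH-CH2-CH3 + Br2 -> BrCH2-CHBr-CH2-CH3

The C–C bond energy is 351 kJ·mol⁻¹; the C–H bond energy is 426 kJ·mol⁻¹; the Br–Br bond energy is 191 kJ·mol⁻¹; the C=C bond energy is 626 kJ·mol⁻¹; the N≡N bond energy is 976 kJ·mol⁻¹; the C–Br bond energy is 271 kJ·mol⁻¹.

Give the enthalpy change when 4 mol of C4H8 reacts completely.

Bonds broken (reactants):
  Br–Br: 1 × 191 = 191
  C–C: 2 × 351 = 702
  C–H: 8 × 426 = 3408
  C=C: 1 × 626 = 626
  Σ(broken) = 4927 kJ
Bonds formed (products):
  C–Br: 2 × 271 = 542
  C–C: 3 × 351 = 1053
  C–H: 8 × 426 = 3408
  Σ(formed) = 5003 kJ
ΔH = Σ(broken) − Σ(formed) = 4927 − 5003 = −76 kJ
For 4× the reaction as written: 4 × (−76) = −304 kJ

ΔH = −304 kJ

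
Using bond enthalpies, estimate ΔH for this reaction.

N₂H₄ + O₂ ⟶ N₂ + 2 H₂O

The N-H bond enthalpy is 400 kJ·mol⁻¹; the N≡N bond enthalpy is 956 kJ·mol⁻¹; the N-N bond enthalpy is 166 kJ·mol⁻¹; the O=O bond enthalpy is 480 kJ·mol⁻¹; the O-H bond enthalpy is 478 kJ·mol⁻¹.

Bonds broken (reactants):
  N-H: 4 × 400 = 1600
  N-N: 1 × 166 = 166
  O=O: 1 × 480 = 480
  Σ(broken) = 2246 kJ
Bonds formed (products):
  N≡N: 1 × 956 = 956
  O-H: 4 × 478 = 1912
  Σ(formed) = 2868 kJ
ΔH = Σ(broken) − Σ(formed) = 2246 − 2868 = −622 kJ

ΔH ≈ −622 kJ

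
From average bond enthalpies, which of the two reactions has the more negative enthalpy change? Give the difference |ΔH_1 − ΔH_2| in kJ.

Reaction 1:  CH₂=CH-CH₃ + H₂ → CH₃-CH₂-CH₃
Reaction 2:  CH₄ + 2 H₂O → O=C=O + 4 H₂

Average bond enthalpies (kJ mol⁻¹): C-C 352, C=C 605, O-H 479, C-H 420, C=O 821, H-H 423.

Reaction 1, by 426 kJ

Reaction 1:
  Bonds broken (reactants):
    C-C: 1 × 352 = 352
    C-H: 6 × 420 = 2520
    C=C: 1 × 605 = 605
    H-H: 1 × 423 = 423
    Σ(broken) = 3900 kJ
  Bonds formed (products):
    C-C: 2 × 352 = 704
    C-H: 8 × 420 = 3360
    Σ(formed) = 4064 kJ
  ΔH_1 = 3900 − 4064 = −164 kJ
Reaction 2:
  Bonds broken (reactants):
    C-H: 4 × 420 = 1680
    O-H: 4 × 479 = 1916
    Σ(broken) = 3596 kJ
  Bonds formed (products):
    C=O: 2 × 821 = 1642
    H-H: 4 × 423 = 1692
    Σ(formed) = 3334 kJ
  ΔH_2 = 3596 − 3334 = +262 kJ
ΔH_1 − ΔH_2 = −426 kJ, so reaction 1 has the more negative ΔH; |ΔH_1 − ΔH_2| = 426 kJ.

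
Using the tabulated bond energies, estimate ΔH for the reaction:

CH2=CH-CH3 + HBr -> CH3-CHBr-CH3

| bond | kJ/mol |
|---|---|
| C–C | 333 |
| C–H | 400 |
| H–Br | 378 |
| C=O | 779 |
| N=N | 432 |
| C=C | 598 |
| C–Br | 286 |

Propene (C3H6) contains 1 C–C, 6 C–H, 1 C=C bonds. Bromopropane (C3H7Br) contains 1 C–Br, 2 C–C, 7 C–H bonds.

ΔH ≈ −43 kJ

Bonds broken (reactants):
  C–C: 1 × 333 = 333
  C–H: 6 × 400 = 2400
  C=C: 1 × 598 = 598
  H–Br: 1 × 378 = 378
  Σ(broken) = 3709 kJ
Bonds formed (products):
  C–Br: 1 × 286 = 286
  C–C: 2 × 333 = 666
  C–H: 7 × 400 = 2800
  Σ(formed) = 3752 kJ
ΔH = Σ(broken) − Σ(formed) = 3709 − 3752 = −43 kJ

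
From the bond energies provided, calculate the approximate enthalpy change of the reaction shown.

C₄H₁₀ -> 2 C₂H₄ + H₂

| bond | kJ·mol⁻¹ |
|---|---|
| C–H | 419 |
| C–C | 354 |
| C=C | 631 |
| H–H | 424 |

ΔH ≈ +214 kJ

Bonds broken (reactants):
  C–C: 3 × 354 = 1062
  C–H: 10 × 419 = 4190
  Σ(broken) = 5252 kJ
Bonds formed (products):
  C–H: 8 × 419 = 3352
  C=C: 2 × 631 = 1262
  H–H: 1 × 424 = 424
  Σ(formed) = 5038 kJ
ΔH = Σ(broken) − Σ(formed) = 5252 − 5038 = +214 kJ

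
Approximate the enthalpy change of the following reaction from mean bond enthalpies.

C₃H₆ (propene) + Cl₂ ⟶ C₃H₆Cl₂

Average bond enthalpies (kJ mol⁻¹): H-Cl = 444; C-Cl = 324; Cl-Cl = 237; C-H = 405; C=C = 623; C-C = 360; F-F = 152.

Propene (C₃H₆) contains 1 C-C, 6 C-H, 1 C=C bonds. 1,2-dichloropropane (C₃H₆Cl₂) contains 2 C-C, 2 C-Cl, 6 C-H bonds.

Bonds broken (reactants):
  C-C: 1 × 360 = 360
  C-H: 6 × 405 = 2430
  C=C: 1 × 623 = 623
  Cl-Cl: 1 × 237 = 237
  Σ(broken) = 3650 kJ
Bonds formed (products):
  C-C: 2 × 360 = 720
  C-Cl: 2 × 324 = 648
  C-H: 6 × 405 = 2430
  Σ(formed) = 3798 kJ
ΔH = Σ(broken) − Σ(formed) = 3650 − 3798 = −148 kJ

ΔH ≈ −148 kJ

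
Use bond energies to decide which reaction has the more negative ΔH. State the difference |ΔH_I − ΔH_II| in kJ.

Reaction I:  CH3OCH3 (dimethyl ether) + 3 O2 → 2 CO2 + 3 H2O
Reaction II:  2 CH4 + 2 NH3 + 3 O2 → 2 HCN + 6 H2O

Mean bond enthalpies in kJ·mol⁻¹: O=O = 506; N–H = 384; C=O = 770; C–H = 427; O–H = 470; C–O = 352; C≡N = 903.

Reaction I:
  Bonds broken (reactants):
    C–H: 6 × 427 = 2562
    C–O: 2 × 352 = 704
    O=O: 3 × 506 = 1518
    Σ(broken) = 4784 kJ
  Bonds formed (products):
    C=O: 4 × 770 = 3080
    O–H: 6 × 470 = 2820
    Σ(formed) = 5900 kJ
  ΔH_I = 4784 − 5900 = −1116 kJ
Reaction II:
  Bonds broken (reactants):
    C–H: 8 × 427 = 3416
    N–H: 6 × 384 = 2304
    O=O: 3 × 506 = 1518
    Σ(broken) = 7238 kJ
  Bonds formed (products):
    C≡N: 2 × 903 = 1806
    C–H: 2 × 427 = 854
    O–H: 12 × 470 = 5640
    Σ(formed) = 8300 kJ
  ΔH_II = 7238 − 8300 = −1062 kJ
ΔH_I − ΔH_II = −54 kJ, so reaction I has the more negative ΔH; |ΔH_I − ΔH_II| = 54 kJ.

Reaction I, by 54 kJ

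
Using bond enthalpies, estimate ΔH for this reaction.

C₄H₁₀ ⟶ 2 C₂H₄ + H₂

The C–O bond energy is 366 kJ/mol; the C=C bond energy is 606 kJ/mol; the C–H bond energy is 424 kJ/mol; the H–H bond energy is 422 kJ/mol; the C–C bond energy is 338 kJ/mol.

Bonds broken (reactants):
  C–C: 3 × 338 = 1014
  C–H: 10 × 424 = 4240
  Σ(broken) = 5254 kJ
Bonds formed (products):
  C–H: 8 × 424 = 3392
  C=C: 2 × 606 = 1212
  H–H: 1 × 422 = 422
  Σ(formed) = 5026 kJ
ΔH = Σ(broken) − Σ(formed) = 5254 − 5026 = +228 kJ

ΔH ≈ +228 kJ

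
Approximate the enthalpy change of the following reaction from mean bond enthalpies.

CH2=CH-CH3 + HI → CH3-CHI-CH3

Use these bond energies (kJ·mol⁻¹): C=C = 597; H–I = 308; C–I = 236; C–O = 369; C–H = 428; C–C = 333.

Bonds broken (reactants):
  C–C: 1 × 333 = 333
  C–H: 6 × 428 = 2568
  C=C: 1 × 597 = 597
  H–I: 1 × 308 = 308
  Σ(broken) = 3806 kJ
Bonds formed (products):
  C–C: 2 × 333 = 666
  C–H: 7 × 428 = 2996
  C–I: 1 × 236 = 236
  Σ(formed) = 3898 kJ
ΔH = Σ(broken) − Σ(formed) = 3806 − 3898 = −92 kJ

ΔH ≈ −92 kJ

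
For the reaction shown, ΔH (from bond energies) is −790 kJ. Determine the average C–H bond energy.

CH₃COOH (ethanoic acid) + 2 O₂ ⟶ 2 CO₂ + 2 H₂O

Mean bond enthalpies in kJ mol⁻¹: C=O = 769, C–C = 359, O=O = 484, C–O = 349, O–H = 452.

D(C–H) ≈ 399 kJ/mol

Let D be the C–H bond energy.
Σ(broken) = 1×359 + 3×D + 1×349 + 1×769 + 1×452 + 2×484 = 2897 + 3D
Σ(formed) = 4×769 + 4×452 = 4884
ΔH = Σ(broken) − Σ(formed) = (2897 + 3D) − (4884) = −1987 + 3D
Setting this equal to −790 kJ gives 3D = 1197, so D = 399 kJ/mol.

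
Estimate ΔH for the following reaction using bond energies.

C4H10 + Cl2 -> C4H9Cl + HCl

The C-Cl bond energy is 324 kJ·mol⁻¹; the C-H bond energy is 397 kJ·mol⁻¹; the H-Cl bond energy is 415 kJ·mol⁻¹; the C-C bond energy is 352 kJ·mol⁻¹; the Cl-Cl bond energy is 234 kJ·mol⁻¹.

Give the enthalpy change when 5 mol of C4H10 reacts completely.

ΔH = −540 kJ

Bonds broken (reactants):
  C-C: 3 × 352 = 1056
  C-H: 10 × 397 = 3970
  Cl-Cl: 1 × 234 = 234
  Σ(broken) = 5260 kJ
Bonds formed (products):
  C-C: 3 × 352 = 1056
  C-Cl: 1 × 324 = 324
  C-H: 9 × 397 = 3573
  H-Cl: 1 × 415 = 415
  Σ(formed) = 5368 kJ
ΔH = Σ(broken) − Σ(formed) = 5260 − 5368 = −108 kJ
For 5× the reaction as written: 5 × (−108) = −540 kJ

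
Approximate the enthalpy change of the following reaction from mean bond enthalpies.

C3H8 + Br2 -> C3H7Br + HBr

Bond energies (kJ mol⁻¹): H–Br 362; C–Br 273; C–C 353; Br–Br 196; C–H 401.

Bonds broken (reactants):
  Br–Br: 1 × 196 = 196
  C–C: 2 × 353 = 706
  C–H: 8 × 401 = 3208
  Σ(broken) = 4110 kJ
Bonds formed (products):
  C–Br: 1 × 273 = 273
  C–C: 2 × 353 = 706
  C–H: 7 × 401 = 2807
  H–Br: 1 × 362 = 362
  Σ(formed) = 4148 kJ
ΔH = Σ(broken) − Σ(formed) = 4110 − 4148 = −38 kJ

ΔH ≈ −38 kJ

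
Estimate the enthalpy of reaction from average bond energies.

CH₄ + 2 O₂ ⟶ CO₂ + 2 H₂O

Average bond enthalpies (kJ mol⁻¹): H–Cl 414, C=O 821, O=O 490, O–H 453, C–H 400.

Bonds broken (reactants):
  C–H: 4 × 400 = 1600
  O=O: 2 × 490 = 980
  Σ(broken) = 2580 kJ
Bonds formed (products):
  C=O: 2 × 821 = 1642
  O–H: 4 × 453 = 1812
  Σ(formed) = 3454 kJ
ΔH = Σ(broken) − Σ(formed) = 2580 − 3454 = −874 kJ

ΔH ≈ −874 kJ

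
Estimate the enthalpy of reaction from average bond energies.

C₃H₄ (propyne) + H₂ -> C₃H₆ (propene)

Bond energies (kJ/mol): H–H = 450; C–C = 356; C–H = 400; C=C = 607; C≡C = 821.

ΔH ≈ −136 kJ

Bonds broken (reactants):
  C≡C: 1 × 821 = 821
  C–C: 1 × 356 = 356
  C–H: 4 × 400 = 1600
  H–H: 1 × 450 = 450
  Σ(broken) = 3227 kJ
Bonds formed (products):
  C–C: 1 × 356 = 356
  C–H: 6 × 400 = 2400
  C=C: 1 × 607 = 607
  Σ(formed) = 3363 kJ
ΔH = Σ(broken) − Σ(formed) = 3227 − 3363 = −136 kJ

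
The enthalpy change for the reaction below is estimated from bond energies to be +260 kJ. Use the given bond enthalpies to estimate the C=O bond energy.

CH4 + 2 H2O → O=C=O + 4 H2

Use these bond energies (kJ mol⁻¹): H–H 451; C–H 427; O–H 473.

Let D be the C=O bond energy.
Σ(broken) = 4×427 + 4×473 = 3600
Σ(formed) = 2×D + 4×451 = 1804 + 2D
ΔH = Σ(broken) − Σ(formed) = (3600) − (1804 + 2D) = +1796 − 2D
Setting this equal to +260 kJ gives 2D = 1536, so D = 768 kJ/mol.

D(C=O) ≈ 768 kJ/mol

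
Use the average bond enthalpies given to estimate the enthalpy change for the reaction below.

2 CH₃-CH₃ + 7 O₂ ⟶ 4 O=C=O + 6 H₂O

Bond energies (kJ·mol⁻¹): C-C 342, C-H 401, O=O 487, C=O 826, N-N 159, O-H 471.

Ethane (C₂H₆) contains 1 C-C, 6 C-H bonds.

Bonds broken (reactants):
  C-C: 2 × 342 = 684
  C-H: 12 × 401 = 4812
  O=O: 7 × 487 = 3409
  Σ(broken) = 8905 kJ
Bonds formed (products):
  C=O: 8 × 826 = 6608
  O-H: 12 × 471 = 5652
  Σ(formed) = 12260 kJ
ΔH = Σ(broken) − Σ(formed) = 8905 − 12260 = −3355 kJ

ΔH ≈ −3355 kJ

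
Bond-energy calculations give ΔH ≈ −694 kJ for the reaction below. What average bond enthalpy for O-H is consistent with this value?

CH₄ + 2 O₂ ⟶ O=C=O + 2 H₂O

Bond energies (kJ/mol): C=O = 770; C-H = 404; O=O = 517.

D(O-H) ≈ 451 kJ/mol

Let D be the O-H bond energy.
Σ(broken) = 4×404 + 2×517 = 2650
Σ(formed) = 2×770 + 4×D = 1540 + 4D
ΔH = Σ(broken) − Σ(formed) = (2650) − (1540 + 4D) = +1110 − 4D
Setting this equal to −694 kJ gives 4D = 1804, so D = 451 kJ/mol.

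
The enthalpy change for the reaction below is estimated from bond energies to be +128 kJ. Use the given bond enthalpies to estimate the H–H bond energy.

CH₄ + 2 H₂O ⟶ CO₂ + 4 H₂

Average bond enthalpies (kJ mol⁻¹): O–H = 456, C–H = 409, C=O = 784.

Let D be the H–H bond energy.
Σ(broken) = 4×409 + 4×456 = 3460
Σ(formed) = 2×784 + 4×D = 1568 + 4D
ΔH = Σ(broken) − Σ(formed) = (3460) − (1568 + 4D) = +1892 − 4D
Setting this equal to +128 kJ gives 4D = 1764, so D = 441 kJ/mol.

D(H–H) ≈ 441 kJ/mol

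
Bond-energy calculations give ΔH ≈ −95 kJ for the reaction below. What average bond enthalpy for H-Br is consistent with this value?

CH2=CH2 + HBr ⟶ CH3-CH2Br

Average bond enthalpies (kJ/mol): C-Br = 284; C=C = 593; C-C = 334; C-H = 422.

Let D be the H-Br bond energy.
Σ(broken) = 4×422 + 1×593 + 1×D = 2281 + D
Σ(formed) = 1×284 + 1×334 + 5×422 = 2728
ΔH = Σ(broken) − Σ(formed) = (2281 + D) − (2728) = −447 + D
Setting this equal to −95 kJ gives D = 352 kJ/mol.

D(H-Br) ≈ 352 kJ/mol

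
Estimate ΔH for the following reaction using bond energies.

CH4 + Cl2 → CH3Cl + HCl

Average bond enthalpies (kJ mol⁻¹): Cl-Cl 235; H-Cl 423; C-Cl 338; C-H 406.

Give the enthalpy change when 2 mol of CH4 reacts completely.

Bonds broken (reactants):
  C-H: 4 × 406 = 1624
  Cl-Cl: 1 × 235 = 235
  Σ(broken) = 1859 kJ
Bonds formed (products):
  C-Cl: 1 × 338 = 338
  C-H: 3 × 406 = 1218
  H-Cl: 1 × 423 = 423
  Σ(formed) = 1979 kJ
ΔH = Σ(broken) − Σ(formed) = 1859 − 1979 = −120 kJ
For 2× the reaction as written: 2 × (−120) = −240 kJ

ΔH = −240 kJ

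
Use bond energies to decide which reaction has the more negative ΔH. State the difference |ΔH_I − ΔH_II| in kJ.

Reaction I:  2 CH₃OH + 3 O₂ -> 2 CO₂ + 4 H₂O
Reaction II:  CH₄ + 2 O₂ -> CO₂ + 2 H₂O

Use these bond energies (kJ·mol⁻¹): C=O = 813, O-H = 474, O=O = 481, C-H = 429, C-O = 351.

Reaction I:
  Bonds broken (reactants):
    C-H: 6 × 429 = 2574
    C-O: 2 × 351 = 702
    O-H: 2 × 474 = 948
    O=O: 3 × 481 = 1443
    Σ(broken) = 5667 kJ
  Bonds formed (products):
    C=O: 4 × 813 = 3252
    O-H: 8 × 474 = 3792
    Σ(formed) = 7044 kJ
  ΔH_I = 5667 − 7044 = −1377 kJ
Reaction II:
  Bonds broken (reactants):
    C-H: 4 × 429 = 1716
    O=O: 2 × 481 = 962
    Σ(broken) = 2678 kJ
  Bonds formed (products):
    C=O: 2 × 813 = 1626
    O-H: 4 × 474 = 1896
    Σ(formed) = 3522 kJ
  ΔH_II = 2678 − 3522 = −844 kJ
ΔH_I − ΔH_II = −533 kJ, so reaction I has the more negative ΔH; |ΔH_I − ΔH_II| = 533 kJ.

Reaction I, by 533 kJ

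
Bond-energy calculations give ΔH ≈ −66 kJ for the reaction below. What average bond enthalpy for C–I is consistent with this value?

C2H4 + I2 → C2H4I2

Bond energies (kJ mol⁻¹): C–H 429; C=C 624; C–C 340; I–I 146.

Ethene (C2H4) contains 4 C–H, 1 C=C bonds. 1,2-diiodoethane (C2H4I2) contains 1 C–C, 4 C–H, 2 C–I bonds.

D(C–I) ≈ 248 kJ/mol

Let D be the C–I bond energy.
Σ(broken) = 4×429 + 1×624 + 1×146 = 2486
Σ(formed) = 1×340 + 4×429 + 2×D = 2056 + 2D
ΔH = Σ(broken) − Σ(formed) = (2486) − (2056 + 2D) = +430 − 2D
Setting this equal to −66 kJ gives 2D = 496, so D = 248 kJ/mol.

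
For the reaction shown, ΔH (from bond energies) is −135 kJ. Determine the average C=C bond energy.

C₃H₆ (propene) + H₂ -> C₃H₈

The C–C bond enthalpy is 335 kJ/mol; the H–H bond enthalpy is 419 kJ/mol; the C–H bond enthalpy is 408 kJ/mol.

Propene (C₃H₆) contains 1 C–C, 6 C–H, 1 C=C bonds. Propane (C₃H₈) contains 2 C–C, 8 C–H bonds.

D(C=C) ≈ 597 kJ/mol

Let D be the C=C bond energy.
Σ(broken) = 1×335 + 6×408 + 1×D + 1×419 = 3202 + D
Σ(formed) = 2×335 + 8×408 = 3934
ΔH = Σ(broken) − Σ(formed) = (3202 + D) − (3934) = −732 + D
Setting this equal to −135 kJ gives D = 597 kJ/mol.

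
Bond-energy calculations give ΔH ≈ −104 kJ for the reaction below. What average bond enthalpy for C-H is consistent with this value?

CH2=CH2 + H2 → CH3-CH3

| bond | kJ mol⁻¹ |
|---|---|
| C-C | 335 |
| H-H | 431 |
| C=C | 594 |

Let D be the C-H bond energy.
Σ(broken) = 4×D + 1×594 + 1×431 = 1025 + 4D
Σ(formed) = 1×335 + 6×D = 335 + 6D
ΔH = Σ(broken) − Σ(formed) = (1025 + 4D) − (335 + 6D) = +690 − 2D
Setting this equal to −104 kJ gives 2D = 794, so D = 397 kJ/mol.

D(C-H) ≈ 397 kJ/mol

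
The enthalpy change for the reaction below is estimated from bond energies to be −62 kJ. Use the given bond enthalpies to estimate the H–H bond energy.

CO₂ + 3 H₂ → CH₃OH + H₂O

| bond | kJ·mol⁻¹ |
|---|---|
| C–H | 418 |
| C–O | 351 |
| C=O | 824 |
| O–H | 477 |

Let D be the H–H bond energy.
Σ(broken) = 2×824 + 3×D = 1648 + 3D
Σ(formed) = 3×418 + 1×351 + 3×477 = 3036
ΔH = Σ(broken) − Σ(formed) = (1648 + 3D) − (3036) = −1388 + 3D
Setting this equal to −62 kJ gives 3D = 1326, so D = 442 kJ/mol.

D(H–H) ≈ 442 kJ/mol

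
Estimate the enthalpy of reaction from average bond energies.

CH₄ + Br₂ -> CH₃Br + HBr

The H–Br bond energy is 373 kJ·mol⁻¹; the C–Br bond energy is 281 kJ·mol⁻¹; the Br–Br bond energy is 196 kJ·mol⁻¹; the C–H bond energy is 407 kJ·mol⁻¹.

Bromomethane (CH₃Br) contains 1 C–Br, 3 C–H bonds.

Bonds broken (reactants):
  Br–Br: 1 × 196 = 196
  C–H: 4 × 407 = 1628
  Σ(broken) = 1824 kJ
Bonds formed (products):
  C–Br: 1 × 281 = 281
  C–H: 3 × 407 = 1221
  H–Br: 1 × 373 = 373
  Σ(formed) = 1875 kJ
ΔH = Σ(broken) − Σ(formed) = 1824 − 1875 = −51 kJ

ΔH ≈ −51 kJ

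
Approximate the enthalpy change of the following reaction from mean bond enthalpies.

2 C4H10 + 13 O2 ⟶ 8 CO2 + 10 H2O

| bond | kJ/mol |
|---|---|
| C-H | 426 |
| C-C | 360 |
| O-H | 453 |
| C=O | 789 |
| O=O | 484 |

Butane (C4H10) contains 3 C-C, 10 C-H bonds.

Bonds broken (reactants):
  C-C: 6 × 360 = 2160
  C-H: 20 × 426 = 8520
  O=O: 13 × 484 = 6292
  Σ(broken) = 16972 kJ
Bonds formed (products):
  C=O: 16 × 789 = 12624
  O-H: 20 × 453 = 9060
  Σ(formed) = 21684 kJ
ΔH = Σ(broken) − Σ(formed) = 16972 − 21684 = −4712 kJ

ΔH ≈ −4712 kJ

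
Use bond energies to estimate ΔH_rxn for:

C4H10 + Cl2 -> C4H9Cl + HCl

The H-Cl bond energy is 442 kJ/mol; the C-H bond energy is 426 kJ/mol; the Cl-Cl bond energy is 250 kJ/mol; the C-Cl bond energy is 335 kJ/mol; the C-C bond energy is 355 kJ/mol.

ΔH ≈ −101 kJ

Bonds broken (reactants):
  C-C: 3 × 355 = 1065
  C-H: 10 × 426 = 4260
  Cl-Cl: 1 × 250 = 250
  Σ(broken) = 5575 kJ
Bonds formed (products):
  C-C: 3 × 355 = 1065
  C-Cl: 1 × 335 = 335
  C-H: 9 × 426 = 3834
  H-Cl: 1 × 442 = 442
  Σ(formed) = 5676 kJ
ΔH = Σ(broken) − Σ(formed) = 5575 − 5676 = −101 kJ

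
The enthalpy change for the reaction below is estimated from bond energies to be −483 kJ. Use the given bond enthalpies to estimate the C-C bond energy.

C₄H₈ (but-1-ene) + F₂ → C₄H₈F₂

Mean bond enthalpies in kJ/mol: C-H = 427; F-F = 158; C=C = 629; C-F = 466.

Let D be the C-C bond energy.
Σ(broken) = 2×D + 8×427 + 1×629 + 1×158 = 4203 + 2D
Σ(formed) = 3×D + 2×466 + 8×427 = 4348 + 3D
ΔH = Σ(broken) − Σ(formed) = (4203 + 2D) − (4348 + 3D) = −145 − D
Setting this equal to −483 kJ gives D = 338 kJ/mol.

D(C-C) ≈ 338 kJ/mol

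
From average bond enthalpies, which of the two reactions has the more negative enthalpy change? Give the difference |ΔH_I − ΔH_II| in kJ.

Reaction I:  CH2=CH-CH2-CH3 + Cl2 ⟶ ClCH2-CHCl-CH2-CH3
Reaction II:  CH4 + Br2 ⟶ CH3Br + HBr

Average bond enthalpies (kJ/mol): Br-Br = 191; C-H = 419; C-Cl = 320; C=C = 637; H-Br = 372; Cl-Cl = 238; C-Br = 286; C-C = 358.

Reaction I, by 75 kJ

Reaction I:
  Bonds broken (reactants):
    C-C: 2 × 358 = 716
    C-H: 8 × 419 = 3352
    C=C: 1 × 637 = 637
    Cl-Cl: 1 × 238 = 238
    Σ(broken) = 4943 kJ
  Bonds formed (products):
    C-C: 3 × 358 = 1074
    C-Cl: 2 × 320 = 640
    C-H: 8 × 419 = 3352
    Σ(formed) = 5066 kJ
  ΔH_I = 4943 − 5066 = −123 kJ
Reaction II:
  Bonds broken (reactants):
    Br-Br: 1 × 191 = 191
    C-H: 4 × 419 = 1676
    Σ(broken) = 1867 kJ
  Bonds formed (products):
    C-Br: 1 × 286 = 286
    C-H: 3 × 419 = 1257
    H-Br: 1 × 372 = 372
    Σ(formed) = 1915 kJ
  ΔH_II = 1867 − 1915 = −48 kJ
ΔH_I − ΔH_II = −75 kJ, so reaction I has the more negative ΔH; |ΔH_I − ΔH_II| = 75 kJ.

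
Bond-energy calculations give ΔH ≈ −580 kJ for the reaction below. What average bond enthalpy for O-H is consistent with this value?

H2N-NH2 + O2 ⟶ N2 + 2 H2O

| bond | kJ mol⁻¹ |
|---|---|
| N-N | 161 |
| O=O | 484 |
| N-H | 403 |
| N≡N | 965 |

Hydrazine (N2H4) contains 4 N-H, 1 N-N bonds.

D(O-H) ≈ 468 kJ/mol

Let D be the O-H bond energy.
Σ(broken) = 4×403 + 1×161 + 1×484 = 2257
Σ(formed) = 1×965 + 4×D = 965 + 4D
ΔH = Σ(broken) − Σ(formed) = (2257) − (965 + 4D) = +1292 − 4D
Setting this equal to −580 kJ gives 4D = 1872, so D = 468 kJ/mol.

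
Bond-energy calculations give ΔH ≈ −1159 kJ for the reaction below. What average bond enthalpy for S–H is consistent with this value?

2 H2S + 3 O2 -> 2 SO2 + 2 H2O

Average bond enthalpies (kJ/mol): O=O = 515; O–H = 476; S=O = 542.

Let D be the S–H bond energy.
Σ(broken) = 3×515 + 4×D = 1545 + 4D
Σ(formed) = 4×476 + 4×542 = 4072
ΔH = Σ(broken) − Σ(formed) = (1545 + 4D) − (4072) = −2527 + 4D
Setting this equal to −1159 kJ gives 4D = 1368, so D = 342 kJ/mol.

D(S–H) ≈ 342 kJ/mol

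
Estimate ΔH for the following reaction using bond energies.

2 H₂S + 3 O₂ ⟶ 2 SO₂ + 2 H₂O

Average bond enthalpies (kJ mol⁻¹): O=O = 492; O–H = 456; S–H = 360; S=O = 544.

Bonds broken (reactants):
  O=O: 3 × 492 = 1476
  S–H: 4 × 360 = 1440
  Σ(broken) = 2916 kJ
Bonds formed (products):
  O–H: 4 × 456 = 1824
  S=O: 4 × 544 = 2176
  Σ(formed) = 4000 kJ
ΔH = Σ(broken) − Σ(formed) = 2916 − 4000 = −1084 kJ

ΔH ≈ −1084 kJ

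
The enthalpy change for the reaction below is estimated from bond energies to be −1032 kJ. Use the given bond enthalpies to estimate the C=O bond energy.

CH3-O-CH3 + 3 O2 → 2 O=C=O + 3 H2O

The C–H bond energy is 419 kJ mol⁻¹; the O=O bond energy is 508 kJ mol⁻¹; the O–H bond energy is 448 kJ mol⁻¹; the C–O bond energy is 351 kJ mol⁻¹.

D(C=O) ≈ 771 kJ/mol

Let D be the C=O bond energy.
Σ(broken) = 6×419 + 2×351 + 3×508 = 4740
Σ(formed) = 4×D + 6×448 = 2688 + 4D
ΔH = Σ(broken) − Σ(formed) = (4740) − (2688 + 4D) = +2052 − 4D
Setting this equal to −1032 kJ gives 4D = 3084, so D = 771 kJ/mol.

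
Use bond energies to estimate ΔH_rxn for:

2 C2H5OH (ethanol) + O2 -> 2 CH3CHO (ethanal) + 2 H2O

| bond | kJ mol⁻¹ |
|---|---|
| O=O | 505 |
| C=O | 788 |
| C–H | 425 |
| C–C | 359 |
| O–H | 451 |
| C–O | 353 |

ΔH ≈ −417 kJ

Bonds broken (reactants):
  C–C: 2 × 359 = 718
  C–H: 10 × 425 = 4250
  C–O: 2 × 353 = 706
  O–H: 2 × 451 = 902
  O=O: 1 × 505 = 505
  Σ(broken) = 7081 kJ
Bonds formed (products):
  C–C: 2 × 359 = 718
  C–H: 8 × 425 = 3400
  C=O: 2 × 788 = 1576
  O–H: 4 × 451 = 1804
  Σ(formed) = 7498 kJ
ΔH = Σ(broken) − Σ(formed) = 7081 − 7498 = −417 kJ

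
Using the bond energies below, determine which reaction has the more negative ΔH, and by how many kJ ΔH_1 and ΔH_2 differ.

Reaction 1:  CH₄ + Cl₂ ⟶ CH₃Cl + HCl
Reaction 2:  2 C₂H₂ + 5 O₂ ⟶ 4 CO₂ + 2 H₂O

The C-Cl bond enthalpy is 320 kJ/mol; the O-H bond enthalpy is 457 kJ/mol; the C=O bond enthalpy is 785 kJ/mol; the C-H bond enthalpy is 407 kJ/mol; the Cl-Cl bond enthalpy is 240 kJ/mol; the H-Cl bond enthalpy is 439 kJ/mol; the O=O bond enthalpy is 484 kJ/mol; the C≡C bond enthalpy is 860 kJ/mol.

Reaction 1:
  Bonds broken (reactants):
    C-H: 4 × 407 = 1628
    Cl-Cl: 1 × 240 = 240
    Σ(broken) = 1868 kJ
  Bonds formed (products):
    C-Cl: 1 × 320 = 320
    C-H: 3 × 407 = 1221
    H-Cl: 1 × 439 = 439
    Σ(formed) = 1980 kJ
  ΔH_1 = 1868 − 1980 = −112 kJ
Reaction 2:
  Bonds broken (reactants):
    C≡C: 2 × 860 = 1720
    C-H: 4 × 407 = 1628
    O=O: 5 × 484 = 2420
    Σ(broken) = 5768 kJ
  Bonds formed (products):
    C=O: 8 × 785 = 6280
    O-H: 4 × 457 = 1828
    Σ(formed) = 8108 kJ
  ΔH_2 = 5768 − 8108 = −2340 kJ
ΔH_1 − ΔH_2 = +2228 kJ, so reaction 2 has the more negative ΔH; |ΔH_1 − ΔH_2| = 2228 kJ.

Reaction 2, by 2228 kJ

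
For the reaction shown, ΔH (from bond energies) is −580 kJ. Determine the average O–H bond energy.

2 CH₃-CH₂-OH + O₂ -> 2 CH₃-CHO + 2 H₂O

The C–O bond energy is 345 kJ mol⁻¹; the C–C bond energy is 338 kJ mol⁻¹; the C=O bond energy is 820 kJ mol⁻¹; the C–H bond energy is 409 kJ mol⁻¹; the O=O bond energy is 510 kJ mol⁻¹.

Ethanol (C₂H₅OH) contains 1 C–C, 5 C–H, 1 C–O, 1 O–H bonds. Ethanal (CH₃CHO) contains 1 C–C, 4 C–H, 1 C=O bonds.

Let D be the O–H bond energy.
Σ(broken) = 2×338 + 10×409 + 2×345 + 2×D + 1×510 = 5966 + 2D
Σ(formed) = 2×338 + 8×409 + 2×820 + 4×D = 5588 + 4D
ΔH = Σ(broken) − Σ(formed) = (5966 + 2D) − (5588 + 4D) = +378 − 2D
Setting this equal to −580 kJ gives 2D = 958, so D = 479 kJ/mol.

D(O–H) ≈ 479 kJ/mol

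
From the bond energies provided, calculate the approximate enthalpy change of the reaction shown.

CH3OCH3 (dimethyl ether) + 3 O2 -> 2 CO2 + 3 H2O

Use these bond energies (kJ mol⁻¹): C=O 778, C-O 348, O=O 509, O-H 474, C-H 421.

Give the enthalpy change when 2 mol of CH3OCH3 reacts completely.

ΔH = −2414 kJ

Bonds broken (reactants):
  C-H: 6 × 421 = 2526
  C-O: 2 × 348 = 696
  O=O: 3 × 509 = 1527
  Σ(broken) = 4749 kJ
Bonds formed (products):
  C=O: 4 × 778 = 3112
  O-H: 6 × 474 = 2844
  Σ(formed) = 5956 kJ
ΔH = Σ(broken) − Σ(formed) = 4749 − 5956 = −1207 kJ
For 2× the reaction as written: 2 × (−1207) = −2414 kJ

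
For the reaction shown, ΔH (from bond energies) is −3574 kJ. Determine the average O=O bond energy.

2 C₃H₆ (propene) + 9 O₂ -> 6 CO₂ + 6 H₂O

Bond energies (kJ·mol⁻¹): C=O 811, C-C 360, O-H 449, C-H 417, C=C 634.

Let D be the O=O bond energy.
Σ(broken) = 2×360 + 12×417 + 2×634 + 9×D = 6992 + 9D
Σ(formed) = 12×811 + 12×449 = 15120
ΔH = Σ(broken) − Σ(formed) = (6992 + 9D) − (15120) = −8128 + 9D
Setting this equal to −3574 kJ gives 9D = 4554, so D = 506 kJ/mol.

D(O=O) ≈ 506 kJ/mol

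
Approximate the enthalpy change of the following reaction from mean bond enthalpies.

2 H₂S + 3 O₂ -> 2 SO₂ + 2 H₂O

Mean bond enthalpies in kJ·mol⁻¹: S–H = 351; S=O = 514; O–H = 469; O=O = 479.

Bonds broken (reactants):
  O=O: 3 × 479 = 1437
  S–H: 4 × 351 = 1404
  Σ(broken) = 2841 kJ
Bonds formed (products):
  O–H: 4 × 469 = 1876
  S=O: 4 × 514 = 2056
  Σ(formed) = 3932 kJ
ΔH = Σ(broken) − Σ(formed) = 2841 − 3932 = −1091 kJ

ΔH ≈ −1091 kJ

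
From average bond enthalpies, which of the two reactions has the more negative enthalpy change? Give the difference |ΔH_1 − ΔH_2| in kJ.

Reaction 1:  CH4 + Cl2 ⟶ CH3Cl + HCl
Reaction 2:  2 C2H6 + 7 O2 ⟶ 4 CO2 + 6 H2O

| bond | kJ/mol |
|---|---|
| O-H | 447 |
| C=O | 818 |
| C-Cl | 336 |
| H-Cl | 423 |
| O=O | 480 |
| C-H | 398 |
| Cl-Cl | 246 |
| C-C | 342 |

Reaction 2, by 2973 kJ

Reaction 1:
  Bonds broken (reactants):
    C-H: 4 × 398 = 1592
    Cl-Cl: 1 × 246 = 246
    Σ(broken) = 1838 kJ
  Bonds formed (products):
    C-Cl: 1 × 336 = 336
    C-H: 3 × 398 = 1194
    H-Cl: 1 × 423 = 423
    Σ(formed) = 1953 kJ
  ΔH_1 = 1838 − 1953 = −115 kJ
Reaction 2:
  Bonds broken (reactants):
    C-C: 2 × 342 = 684
    C-H: 12 × 398 = 4776
    O=O: 7 × 480 = 3360
    Σ(broken) = 8820 kJ
  Bonds formed (products):
    C=O: 8 × 818 = 6544
    O-H: 12 × 447 = 5364
    Σ(formed) = 11908 kJ
  ΔH_2 = 8820 − 11908 = −3088 kJ
ΔH_1 − ΔH_2 = +2973 kJ, so reaction 2 has the more negative ΔH; |ΔH_1 − ΔH_2| = 2973 kJ.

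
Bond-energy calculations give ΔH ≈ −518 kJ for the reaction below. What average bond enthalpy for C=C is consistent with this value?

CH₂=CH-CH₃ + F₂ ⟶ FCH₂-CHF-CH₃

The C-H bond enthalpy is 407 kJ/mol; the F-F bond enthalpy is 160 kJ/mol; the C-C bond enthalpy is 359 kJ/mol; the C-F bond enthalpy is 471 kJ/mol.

D(C=C) ≈ 623 kJ/mol

Let D be the C=C bond energy.
Σ(broken) = 1×359 + 6×407 + 1×D + 1×160 = 2961 + D
Σ(formed) = 2×359 + 2×471 + 6×407 = 4102
ΔH = Σ(broken) − Σ(formed) = (2961 + D) − (4102) = −1141 + D
Setting this equal to −518 kJ gives D = 623 kJ/mol.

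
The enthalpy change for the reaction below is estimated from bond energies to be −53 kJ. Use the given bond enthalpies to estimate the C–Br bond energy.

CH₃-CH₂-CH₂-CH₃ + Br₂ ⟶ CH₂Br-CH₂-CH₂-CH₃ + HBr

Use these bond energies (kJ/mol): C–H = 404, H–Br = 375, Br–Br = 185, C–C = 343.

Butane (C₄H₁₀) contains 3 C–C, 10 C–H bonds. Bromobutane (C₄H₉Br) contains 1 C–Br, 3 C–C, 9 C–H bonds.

Let D be the C–Br bond energy.
Σ(broken) = 1×185 + 3×343 + 10×404 = 5254
Σ(formed) = 1×D + 3×343 + 9×404 + 1×375 = 5040 + D
ΔH = Σ(broken) − Σ(formed) = (5254) − (5040 + D) = +214 − D
Setting this equal to −53 kJ gives D = 267 kJ/mol.

D(C–Br) ≈ 267 kJ/mol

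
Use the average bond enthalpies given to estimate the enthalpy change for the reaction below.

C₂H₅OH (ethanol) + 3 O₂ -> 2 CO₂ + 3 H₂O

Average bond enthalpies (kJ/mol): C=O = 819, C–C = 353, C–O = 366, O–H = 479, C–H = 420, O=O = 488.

ΔH ≈ −1388 kJ

Bonds broken (reactants):
  C–C: 1 × 353 = 353
  C–H: 5 × 420 = 2100
  C–O: 1 × 366 = 366
  O–H: 1 × 479 = 479
  O=O: 3 × 488 = 1464
  Σ(broken) = 4762 kJ
Bonds formed (products):
  C=O: 4 × 819 = 3276
  O–H: 6 × 479 = 2874
  Σ(formed) = 6150 kJ
ΔH = Σ(broken) − Σ(formed) = 4762 − 6150 = −1388 kJ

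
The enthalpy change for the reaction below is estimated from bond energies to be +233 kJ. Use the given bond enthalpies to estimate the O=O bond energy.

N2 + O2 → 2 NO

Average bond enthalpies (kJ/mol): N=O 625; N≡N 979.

D(O=O) ≈ 504 kJ/mol

Let D be the O=O bond energy.
Σ(broken) = 1×979 + 1×D = 979 + D
Σ(formed) = 2×625 = 1250
ΔH = Σ(broken) − Σ(formed) = (979 + D) − (1250) = −271 + D
Setting this equal to +233 kJ gives D = 504 kJ/mol.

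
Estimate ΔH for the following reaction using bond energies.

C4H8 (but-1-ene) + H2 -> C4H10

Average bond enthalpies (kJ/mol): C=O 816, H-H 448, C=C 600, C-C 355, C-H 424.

Bonds broken (reactants):
  C-C: 2 × 355 = 710
  C-H: 8 × 424 = 3392
  C=C: 1 × 600 = 600
  H-H: 1 × 448 = 448
  Σ(broken) = 5150 kJ
Bonds formed (products):
  C-C: 3 × 355 = 1065
  C-H: 10 × 424 = 4240
  Σ(formed) = 5305 kJ
ΔH = Σ(broken) − Σ(formed) = 5150 − 5305 = −155 kJ

ΔH ≈ −155 kJ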